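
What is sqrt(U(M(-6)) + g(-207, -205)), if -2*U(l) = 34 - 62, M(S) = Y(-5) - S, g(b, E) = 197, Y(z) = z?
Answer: sqrt(211) ≈ 14.526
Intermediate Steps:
M(S) = -5 - S
U(l) = 14 (U(l) = -(34 - 62)/2 = -1/2*(-28) = 14)
sqrt(U(M(-6)) + g(-207, -205)) = sqrt(14 + 197) = sqrt(211)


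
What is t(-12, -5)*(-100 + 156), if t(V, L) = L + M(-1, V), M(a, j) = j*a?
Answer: 392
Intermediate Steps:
M(a, j) = a*j
t(V, L) = L - V
t(-12, -5)*(-100 + 156) = (-5 - 1*(-12))*(-100 + 156) = (-5 + 12)*56 = 7*56 = 392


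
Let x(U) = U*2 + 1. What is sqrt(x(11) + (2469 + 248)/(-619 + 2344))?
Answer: 2*sqrt(731262)/345 ≈ 4.9573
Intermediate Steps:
x(U) = 1 + 2*U (x(U) = 2*U + 1 = 1 + 2*U)
sqrt(x(11) + (2469 + 248)/(-619 + 2344)) = sqrt((1 + 2*11) + (2469 + 248)/(-619 + 2344)) = sqrt((1 + 22) + 2717/1725) = sqrt(23 + 2717*(1/1725)) = sqrt(23 + 2717/1725) = sqrt(42392/1725) = 2*sqrt(731262)/345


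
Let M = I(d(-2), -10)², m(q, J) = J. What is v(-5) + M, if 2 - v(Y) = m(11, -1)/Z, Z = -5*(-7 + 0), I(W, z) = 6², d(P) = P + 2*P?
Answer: 45431/35 ≈ 1298.0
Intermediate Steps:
d(P) = 3*P
I(W, z) = 36
Z = 35 (Z = -5*(-7) = 35)
v(Y) = 71/35 (v(Y) = 2 - (-1)/35 = 2 - 1*(-1/35) = 2 + 1/35 = 71/35)
M = 1296 (M = 36² = 1296)
v(-5) + M = 71/35 + 1296 = 45431/35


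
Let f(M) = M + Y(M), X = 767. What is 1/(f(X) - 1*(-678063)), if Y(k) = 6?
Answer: 1/678836 ≈ 1.4731e-6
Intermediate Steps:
f(M) = 6 + M (f(M) = M + 6 = 6 + M)
1/(f(X) - 1*(-678063)) = 1/((6 + 767) - 1*(-678063)) = 1/(773 + 678063) = 1/678836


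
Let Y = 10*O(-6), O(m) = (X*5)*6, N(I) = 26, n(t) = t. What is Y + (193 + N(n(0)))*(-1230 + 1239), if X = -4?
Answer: 771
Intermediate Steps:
O(m) = -120 (O(m) = -4*5*6 = -20*6 = -120)
Y = -1200 (Y = 10*(-120) = -1200)
Y + (193 + N(n(0)))*(-1230 + 1239) = -1200 + (193 + 26)*(-1230 + 1239) = -1200 + 219*9 = -1200 + 1971 = 771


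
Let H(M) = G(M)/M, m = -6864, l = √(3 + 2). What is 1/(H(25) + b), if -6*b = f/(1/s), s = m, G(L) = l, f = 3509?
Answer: 501787000/2014321546951999 - 5*√5/2014321546951999 ≈ 2.4911e-7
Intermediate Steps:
l = √5 ≈ 2.2361
G(L) = √5
s = -6864
H(M) = √5/M
b = 4014296 (b = -3509/(6*(1/(-6864))) = -3509/(6*(-1/6864)) = -3509*(-6864)/6 = -⅙*(-24085776) = 4014296)
1/(H(25) + b) = 1/(√5/25 + 4014296) = 1/(4014296 + √5/25)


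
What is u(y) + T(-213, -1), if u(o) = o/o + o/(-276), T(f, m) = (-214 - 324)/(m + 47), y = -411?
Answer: -847/92 ≈ -9.2065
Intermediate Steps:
T(f, m) = -538/(47 + m)
u(o) = 1 - o/276 (u(o) = 1 + o*(-1/276) = 1 - o/276)
u(y) + T(-213, -1) = (1 - 1/276*(-411)) - 538/(47 - 1) = (1 + 137/92) - 538/46 = 229/92 - 538*1/46 = 229/92 - 269/23 = -847/92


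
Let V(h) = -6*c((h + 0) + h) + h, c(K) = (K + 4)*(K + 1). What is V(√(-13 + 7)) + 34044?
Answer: 34164 - 59*I*√6 ≈ 34164.0 - 144.52*I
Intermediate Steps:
c(K) = (1 + K)*(4 + K) (c(K) = (4 + K)*(1 + K) = (1 + K)*(4 + K))
V(h) = -24 - 59*h - 24*h² (V(h) = -6*(4 + ((h + 0) + h)² + 5*((h + 0) + h)) + h = -6*(4 + (h + h)² + 5*(h + h)) + h = -6*(4 + (2*h)² + 5*(2*h)) + h = -6*(4 + 4*h² + 10*h) + h = (-24 - 60*h - 24*h²) + h = -24 - 59*h - 24*h²)
V(√(-13 + 7)) + 34044 = (-24 - 59*√(-13 + 7) - 24*(√(-13 + 7))²) + 34044 = (-24 - 59*I*√6 - 24*(√(-6))²) + 34044 = (-24 - 59*I*√6 - 24*(I*√6)²) + 34044 = (-24 - 59*I*√6 - 24*(-6)) + 34044 = (-24 - 59*I*√6 + 144) + 34044 = (120 - 59*I*√6) + 34044 = 34164 - 59*I*√6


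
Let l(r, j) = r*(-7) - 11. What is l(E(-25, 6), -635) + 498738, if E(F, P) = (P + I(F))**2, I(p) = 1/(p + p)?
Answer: 1246191693/2500 ≈ 4.9848e+5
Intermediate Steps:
I(p) = 1/(2*p)
E(F, P) = (P + 1/(2*F))**2
l(r, j) = -11 - 7*r (l(r, j) = -7*r - 11 = -11 - 7*r)
l(E(-25, 6), -635) + 498738 = (-11 - 7*(6 + (1/2)/(-25))**2) + 498738 = (-11 - 7*(6 + (1/2)*(-1/25))**2) + 498738 = (-11 - 7*(6 - 1/50)**2) + 498738 = (-11 - 7*(299/50)**2) + 498738 = (-11 - 7*89401/2500) + 498738 = (-11 - 625807/2500) + 498738 = -653307/2500 + 498738 = 1246191693/2500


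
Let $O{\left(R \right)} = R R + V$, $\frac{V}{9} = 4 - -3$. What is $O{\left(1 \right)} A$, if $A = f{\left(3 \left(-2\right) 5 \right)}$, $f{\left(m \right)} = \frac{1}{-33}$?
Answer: $- \frac{64}{33} \approx -1.9394$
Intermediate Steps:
$V = 63$ ($V = 9 \left(4 - -3\right) = 9 \left(4 + 3\right) = 9 \cdot 7 = 63$)
$f{\left(m \right)} = - \frac{1}{33}$
$A = - \frac{1}{33} \approx -0.030303$
$O{\left(R \right)} = 63 + R^{2}$ ($O{\left(R \right)} = R R + 63 = R^{2} + 63 = 63 + R^{2}$)
$O{\left(1 \right)} A = \left(63 + 1^{2}\right) \left(- \frac{1}{33}\right) = \left(63 + 1\right) \left(- \frac{1}{33}\right) = 64 \left(- \frac{1}{33}\right) = - \frac{64}{33}$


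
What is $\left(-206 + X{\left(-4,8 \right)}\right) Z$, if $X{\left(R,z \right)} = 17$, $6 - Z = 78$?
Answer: $13608$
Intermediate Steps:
$Z = -72$ ($Z = 6 - 78 = -72$)
$\left(-206 + X{\left(-4,8 \right)}\right) Z = \left(-206 + 17\right) \left(-72\right) = \left(-189\right) \left(-72\right) = 13608$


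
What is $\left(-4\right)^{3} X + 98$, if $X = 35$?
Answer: $-2142$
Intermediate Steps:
$\left(-4\right)^{3} X + 98 = \left(-4\right)^{3} \cdot 35 + 98 = \left(-64\right) 35 + 98 = -2240 + 98 = -2142$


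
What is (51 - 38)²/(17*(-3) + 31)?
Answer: -169/20 ≈ -8.4500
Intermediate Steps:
(51 - 38)²/(17*(-3) + 31) = 13²/(-51 + 31) = 169/(-20) = 169*(-1/20) = -169/20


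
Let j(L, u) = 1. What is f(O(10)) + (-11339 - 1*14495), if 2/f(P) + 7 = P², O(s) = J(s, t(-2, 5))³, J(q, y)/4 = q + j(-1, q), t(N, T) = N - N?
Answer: -187459611975064/7256313849 ≈ -25834.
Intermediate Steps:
t(N, T) = 0
J(q, y) = 4 + 4*q (J(q, y) = 4*(q + 1) = 4*(1 + q) = 4 + 4*q)
O(s) = (4 + 4*s)³
f(P) = 2/(-7 + P²)
f(O(10)) + (-11339 - 1*14495) = 2/(-7 + (64*(1 + 10)³)²) + (-11339 - 1*14495) = 2/(-7 + (64*11³)²) + (-11339 - 14495) = 2/(-7 + (64*1331)²) - 25834 = 2/(-7 + 85184²) - 25834 = 2/(-7 + 7256313856) - 25834 = 2/7256313849 - 25834 = -187459611975064/7256313849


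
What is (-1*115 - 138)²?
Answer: 64009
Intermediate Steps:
(-1*115 - 138)² = (-115 - 138)² = (-253)² = 64009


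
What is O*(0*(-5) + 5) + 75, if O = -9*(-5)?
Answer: 300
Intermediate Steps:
O = 45
O*(0*(-5) + 5) + 75 = 45*(0*(-5) + 5) + 75 = 45*(0 + 5) + 75 = 45*5 + 75 = 225 + 75 = 300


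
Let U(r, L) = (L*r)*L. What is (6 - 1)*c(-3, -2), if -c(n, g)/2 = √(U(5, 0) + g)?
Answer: -10*I*√2 ≈ -14.142*I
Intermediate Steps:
U(r, L) = r*L²
c(n, g) = -2*√g (c(n, g) = -2*√(5*0² + g) = -2*√(5*0 + g) = -2*√(0 + g) = -2*√g)
(6 - 1)*c(-3, -2) = (6 - 1)*(-2*I*√2) = 5*(-2*I*√2) = -10*I*√2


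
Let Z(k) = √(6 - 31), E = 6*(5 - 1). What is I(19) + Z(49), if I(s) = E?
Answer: 24 + 5*I ≈ 24.0 + 5.0*I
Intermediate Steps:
E = 24 (E = 6*4 = 24)
I(s) = 24
Z(k) = 5*I (Z(k) = √(-25) = 5*I)
I(19) + Z(49) = 24 + 5*I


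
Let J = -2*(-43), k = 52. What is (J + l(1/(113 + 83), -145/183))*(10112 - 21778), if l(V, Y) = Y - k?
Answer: -70894282/183 ≈ -3.8740e+5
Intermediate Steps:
l(V, Y) = -52 + Y (l(V, Y) = Y - 1*52 = Y - 52 = -52 + Y)
J = 86
(J + l(1/(113 + 83), -145/183))*(10112 - 21778) = (86 + (-52 - 145/183))*(10112 - 21778) = (86 + (-52 - 145*1/183))*(-11666) = (86 + (-52 - 145/183))*(-11666) = (86 - 9661/183)*(-11666) = (6077/183)*(-11666) = -70894282/183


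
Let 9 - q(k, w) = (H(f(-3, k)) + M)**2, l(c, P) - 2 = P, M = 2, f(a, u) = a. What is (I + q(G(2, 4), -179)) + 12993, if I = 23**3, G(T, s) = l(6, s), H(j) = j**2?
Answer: 25048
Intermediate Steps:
l(c, P) = 2 + P
G(T, s) = 2 + s
q(k, w) = -112 (q(k, w) = 9 - ((-3)**2 + 2)**2 = 9 - (9 + 2)**2 = 9 - 1*11**2 = 9 - 1*121 = 9 - 121 = -112)
I = 12167
(I + q(G(2, 4), -179)) + 12993 = (12167 - 112) + 12993 = 12055 + 12993 = 25048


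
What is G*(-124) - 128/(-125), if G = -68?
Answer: 1054128/125 ≈ 8433.0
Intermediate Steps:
G*(-124) - 128/(-125) = -68*(-124) - 128/(-125) = 8432 - 128*(-1/125) = 8432 + 128/125 = 1054128/125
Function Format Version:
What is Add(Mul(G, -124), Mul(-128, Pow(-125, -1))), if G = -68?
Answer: Rational(1054128, 125) ≈ 8433.0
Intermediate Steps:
Add(Mul(G, -124), Mul(-128, Pow(-125, -1))) = Add(Mul(-68, -124), Mul(-128, Pow(-125, -1))) = Add(8432, Mul(-128, Rational(-1, 125))) = Add(8432, Rational(128, 125)) = Rational(1054128, 125)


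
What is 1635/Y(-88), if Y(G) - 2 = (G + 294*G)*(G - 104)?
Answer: 1635/4984322 ≈ 0.00032803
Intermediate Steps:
Y(G) = 2 + 295*G*(-104 + G) (Y(G) = 2 + (G + 294*G)*(G - 104) = 2 + (295*G)*(-104 + G) = 2 + 295*G*(-104 + G))
1635/Y(-88) = 1635/(2 - 30680*(-88) + 295*(-88)²) = 1635/(2 + 2699840 + 295*7744) = 1635/(2 + 2699840 + 2284480) = 1635/4984322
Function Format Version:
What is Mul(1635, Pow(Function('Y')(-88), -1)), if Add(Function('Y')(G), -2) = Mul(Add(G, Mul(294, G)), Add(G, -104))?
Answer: Rational(1635, 4984322) ≈ 0.00032803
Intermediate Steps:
Function('Y')(G) = Add(2, Mul(295, G, Add(-104, G))) (Function('Y')(G) = Add(2, Mul(Add(G, Mul(294, G)), Add(G, -104))) = Add(2, Mul(Mul(295, G), Add(-104, G))) = Add(2, Mul(295, G, Add(-104, G))))
Mul(1635, Pow(Function('Y')(-88), -1)) = Mul(1635, Pow(Add(2, Mul(-30680, -88), Mul(295, Pow(-88, 2))), -1)) = Mul(1635, Pow(Add(2, 2699840, Mul(295, 7744)), -1)) = Mul(1635, Pow(Add(2, 2699840, 2284480), -1)) = Mul(1635, Pow(4984322, -1)) = Mul(1635, Rational(1, 4984322)) = Rational(1635, 4984322)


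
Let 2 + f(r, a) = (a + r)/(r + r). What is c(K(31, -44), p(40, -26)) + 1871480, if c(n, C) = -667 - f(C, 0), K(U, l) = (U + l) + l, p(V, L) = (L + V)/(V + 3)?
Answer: 3741629/2 ≈ 1.8708e+6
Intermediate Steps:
p(V, L) = (L + V)/(3 + V)
f(r, a) = -2 + (a + r)/(2*r) (f(r, a) = -2 + (a + r)/(r + r) = -2 + (a + r)/((2*r)) = -2 + (a + r)*(1/(2*r)) = -2 + (a + r)/(2*r))
K(U, l) = U + 2*l
c(n, C) = -1331/2 (c(n, C) = -667 - (0 - 3*C)/(2*C) = -667 - (-3*C)/(2*C) = -667 - 1*(-3/2) = -667 + 3/2 = -1331/2)
c(K(31, -44), p(40, -26)) + 1871480 = -1331/2 + 1871480 = 3741629/2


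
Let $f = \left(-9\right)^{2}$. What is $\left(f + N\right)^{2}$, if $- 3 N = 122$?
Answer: $\frac{14641}{9} \approx 1626.8$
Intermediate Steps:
$N = - \frac{122}{3}$ ($N = \left(- \frac{1}{3}\right) 122 = - \frac{122}{3} \approx -40.667$)
$f = 81$
$\left(f + N\right)^{2} = \left(81 - \frac{122}{3}\right)^{2} = \left(\frac{121}{3}\right)^{2} = \frac{14641}{9}$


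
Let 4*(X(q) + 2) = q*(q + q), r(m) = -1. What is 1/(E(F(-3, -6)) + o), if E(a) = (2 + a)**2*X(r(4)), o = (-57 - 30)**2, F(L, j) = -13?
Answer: 2/14775 ≈ 0.00013536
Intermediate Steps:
X(q) = -2 + q**2/2 (X(q) = -2 + (q*(q + q))/4 = -2 + (q*(2*q))/4 = -2 + (2*q**2)/4 = -2 + q**2/2)
o = 7569 (o = (-87)**2 = 7569)
E(a) = -3*(2 + a)**2/2 (E(a) = (2 + a)**2*(-2 + (1/2)*(-1)**2) = (2 + a)**2*(-2 + (1/2)*1) = (2 + a)**2*(-2 + 1/2) = (2 + a)**2*(-3/2) = -3*(2 + a)**2/2)
1/(E(F(-3, -6)) + o) = 1/(-3*(2 - 13)**2/2 + 7569) = 1/(-3/2*(-11)**2 + 7569) = 1/(-3/2*121 + 7569) = 1/(-363/2 + 7569) = 1/(14775/2) = 2/14775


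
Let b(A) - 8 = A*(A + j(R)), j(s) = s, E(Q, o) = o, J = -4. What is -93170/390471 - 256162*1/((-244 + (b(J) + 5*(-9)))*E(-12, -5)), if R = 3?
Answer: -100152872752/540802335 ≈ -185.19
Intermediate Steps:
b(A) = 8 + A*(3 + A) (b(A) = 8 + A*(A + 3) = 8 + A*(3 + A))
-93170/390471 - 256162*1/((-244 + (b(J) + 5*(-9)))*E(-12, -5)) = -93170/390471 - 256162*(-1/(5*(-244 + ((8 + (-4)² + 3*(-4)) + 5*(-9))))) = -93170*1/390471 - 256162*(-1/(5*(-244 + ((8 + 16 - 12) - 45)))) = -93170/390471 - 256162*(-1/(5*(-244 + (12 - 45)))) = -93170/390471 - 256162*(-1/(5*(-244 - 33))) = -93170/390471 - 256162/((-5*(-277))) = -93170/390471 - 256162/1385 = -100152872752/540802335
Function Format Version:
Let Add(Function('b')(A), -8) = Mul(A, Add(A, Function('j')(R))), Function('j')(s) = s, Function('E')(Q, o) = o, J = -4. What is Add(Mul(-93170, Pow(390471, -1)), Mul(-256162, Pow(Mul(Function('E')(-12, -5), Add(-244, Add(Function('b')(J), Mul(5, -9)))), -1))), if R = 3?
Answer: Rational(-100152872752, 540802335) ≈ -185.19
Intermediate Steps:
Function('b')(A) = Add(8, Mul(A, Add(3, A))) (Function('b')(A) = Add(8, Mul(A, Add(A, 3))) = Add(8, Mul(A, Add(3, A))))
Add(Mul(-93170, Pow(390471, -1)), Mul(-256162, Pow(Mul(Function('E')(-12, -5), Add(-244, Add(Function('b')(J), Mul(5, -9)))), -1))) = Add(Mul(-93170, Pow(390471, -1)), Mul(-256162, Pow(Mul(-5, Add(-244, Add(Add(8, Pow(-4, 2), Mul(3, -4)), Mul(5, -9)))), -1))) = Add(Mul(-93170, Rational(1, 390471)), Mul(-256162, Pow(Mul(-5, Add(-244, Add(Add(8, 16, -12), -45))), -1))) = Add(Rational(-93170, 390471), Mul(-256162, Pow(Mul(-5, Add(-244, Add(12, -45))), -1))) = Add(Rational(-93170, 390471), Mul(-256162, Pow(Mul(-5, Add(-244, -33)), -1))) = Add(Rational(-93170, 390471), Mul(-256162, Pow(Mul(-5, -277), -1))) = Add(Rational(-93170, 390471), Mul(-256162, Pow(1385, -1))) = Add(Rational(-93170, 390471), Mul(-256162, Rational(1, 1385))) = Add(Rational(-93170, 390471), Rational(-256162, 1385)) = Rational(-100152872752, 540802335)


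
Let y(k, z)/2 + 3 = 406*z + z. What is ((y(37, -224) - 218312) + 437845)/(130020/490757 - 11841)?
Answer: -6083914529/1936974539 ≈ -3.1409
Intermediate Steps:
y(k, z) = -6 + 814*z (y(k, z) = -6 + 2*(406*z + z) = -6 + 2*(407*z) = -6 + 814*z)
((y(37, -224) - 218312) + 437845)/(130020/490757 - 11841) = (((-6 + 814*(-224)) - 218312) + 437845)/(130020/490757 - 11841) = (((-6 - 182336) - 218312) + 437845)/(130020*(1/490757) - 11841) = ((-182342 - 218312) + 437845)/(130020/490757 - 11841) = (-400654 + 437845)/(-5810923617/490757) = 37191*(-490757/5810923617) = -6083914529/1936974539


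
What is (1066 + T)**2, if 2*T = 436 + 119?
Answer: 7219969/4 ≈ 1.8050e+6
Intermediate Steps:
T = 555/2 (T = (436 + 119)/2 = (1/2)*555 = 555/2 ≈ 277.50)
(1066 + T)**2 = (1066 + 555/2)**2 = (2687/2)**2 = 7219969/4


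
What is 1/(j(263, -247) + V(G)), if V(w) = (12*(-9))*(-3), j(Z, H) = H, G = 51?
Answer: 1/77 ≈ 0.012987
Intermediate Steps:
V(w) = 324 (V(w) = -108*(-3) = 324)
1/(j(263, -247) + V(G)) = 1/(-247 + 324) = 1/77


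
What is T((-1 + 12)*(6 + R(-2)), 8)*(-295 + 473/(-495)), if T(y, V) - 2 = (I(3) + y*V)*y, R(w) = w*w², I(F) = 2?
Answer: -10201588/9 ≈ -1.1335e+6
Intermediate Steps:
R(w) = w³
T(y, V) = 2 + y*(2 + V*y) (T(y, V) = 2 + (2 + y*V)*y = 2 + (2 + V*y)*y = 2 + y*(2 + V*y))
T((-1 + 12)*(6 + R(-2)), 8)*(-295 + 473/(-495)) = (2 + 2*((-1 + 12)*(6 + (-2)³)) + 8*((-1 + 12)*(6 + (-2)³))²)*(-295 + 473/(-495)) = (2 + 2*(11*(6 - 8)) + 8*(11*(6 - 8))²)*(-295 + 473*(-1/495)) = (2 + 2*(11*(-2)) + 8*(11*(-2))²)*(-295 - 43/45) = (2 + 2*(-22) + 8*(-22)²)*(-13318/45) = (2 - 44 + 8*484)*(-13318/45) = (2 - 44 + 3872)*(-13318/45) = 3830*(-13318/45) = -10201588/9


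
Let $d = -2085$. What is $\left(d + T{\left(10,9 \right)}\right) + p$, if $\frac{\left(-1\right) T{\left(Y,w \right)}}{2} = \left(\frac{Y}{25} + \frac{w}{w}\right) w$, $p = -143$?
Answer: $- \frac{11266}{5} \approx -2253.2$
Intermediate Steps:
$T{\left(Y,w \right)} = - 2 w \left(1 + \frac{Y}{25}\right)$ ($T{\left(Y,w \right)} = - 2 \left(\frac{Y}{25} + \frac{w}{w}\right) w = - 2 \left(Y \frac{1}{25} + 1\right) w = - 2 \left(\frac{Y}{25} + 1\right) w = - 2 \left(1 + \frac{Y}{25}\right) w = - 2 w \left(1 + \frac{Y}{25}\right)$)
$\left(d + T{\left(10,9 \right)}\right) + p = \left(-2085 - \frac{18 \left(25 + 10\right)}{25}\right) - 143 = \left(-2085 - \frac{18}{25} \cdot 35\right) - 143 = \left(-2085 - \frac{126}{5}\right) - 143 = - \frac{10551}{5} - 143 = - \frac{11266}{5}$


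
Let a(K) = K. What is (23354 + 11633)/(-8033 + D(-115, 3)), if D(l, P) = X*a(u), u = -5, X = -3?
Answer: -34987/8018 ≈ -4.3636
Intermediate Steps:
D(l, P) = 15 (D(l, P) = -3*(-5) = 15)
(23354 + 11633)/(-8033 + D(-115, 3)) = (23354 + 11633)/(-8033 + 15) = 34987/(-8018) = 34987*(-1/8018) = -34987/8018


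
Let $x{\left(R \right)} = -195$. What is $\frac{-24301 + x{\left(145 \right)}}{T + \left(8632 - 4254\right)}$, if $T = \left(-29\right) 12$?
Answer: $- \frac{12248}{2015} \approx -6.0784$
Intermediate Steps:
$T = -348$
$\frac{-24301 + x{\left(145 \right)}}{T + \left(8632 - 4254\right)} = \frac{-24301 - 195}{-348 + \left(8632 - 4254\right)} = - \frac{24496}{-348 + \left(8632 - 4254\right)} = - \frac{24496}{-348 + 4378} = - \frac{24496}{4030} = \left(-24496\right) \frac{1}{4030} = - \frac{12248}{2015}$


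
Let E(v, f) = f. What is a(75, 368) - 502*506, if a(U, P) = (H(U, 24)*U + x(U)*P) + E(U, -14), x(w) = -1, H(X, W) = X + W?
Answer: -246969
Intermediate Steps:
H(X, W) = W + X
a(U, P) = -14 - P + U*(24 + U) (a(U, P) = ((24 + U)*U - P) - 14 = (U*(24 + U) - P) - 14 = (-P + U*(24 + U)) - 14 = -14 - P + U*(24 + U))
a(75, 368) - 502*506 = (-14 - 1*368 + 75*(24 + 75)) - 502*506 = (-14 - 368 + 75*99) - 254012 = (-14 - 368 + 7425) - 254012 = 7043 - 254012 = -246969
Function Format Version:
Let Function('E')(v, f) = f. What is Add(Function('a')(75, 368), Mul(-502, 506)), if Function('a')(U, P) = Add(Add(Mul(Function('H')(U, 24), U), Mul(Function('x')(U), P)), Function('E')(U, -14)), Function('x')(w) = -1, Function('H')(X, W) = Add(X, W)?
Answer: -246969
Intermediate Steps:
Function('H')(X, W) = Add(W, X)
Function('a')(U, P) = Add(-14, Mul(-1, P), Mul(U, Add(24, U))) (Function('a')(U, P) = Add(Add(Mul(Add(24, U), U), Mul(-1, P)), -14) = Add(Add(Mul(U, Add(24, U)), Mul(-1, P)), -14) = Add(Add(Mul(-1, P), Mul(U, Add(24, U))), -14) = Add(-14, Mul(-1, P), Mul(U, Add(24, U))))
Add(Function('a')(75, 368), Mul(-502, 506)) = Add(Add(-14, Mul(-1, 368), Mul(75, Add(24, 75))), Mul(-502, 506)) = Add(Add(-14, -368, Mul(75, 99)), -254012) = Add(Add(-14, -368, 7425), -254012) = Add(7043, -254012) = -246969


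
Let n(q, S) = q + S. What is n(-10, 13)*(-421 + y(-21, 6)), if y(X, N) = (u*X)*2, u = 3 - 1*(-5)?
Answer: -2271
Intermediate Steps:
u = 8 (u = 3 + 5 = 8)
n(q, S) = S + q
y(X, N) = 16*X (y(X, N) = (8*X)*2 = 16*X)
n(-10, 13)*(-421 + y(-21, 6)) = (13 - 10)*(-421 + 16*(-21)) = 3*(-421 - 336) = 3*(-757) = -2271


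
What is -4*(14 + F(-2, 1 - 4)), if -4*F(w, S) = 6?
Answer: -50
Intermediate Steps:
F(w, S) = -3/2 (F(w, S) = -1/4*6 = -3/2)
-4*(14 + F(-2, 1 - 4)) = -4*(14 - 3/2) = -4*25/2 = -50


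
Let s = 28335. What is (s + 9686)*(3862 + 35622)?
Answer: 1501221164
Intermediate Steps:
(s + 9686)*(3862 + 35622) = (28335 + 9686)*(3862 + 35622) = 38021*39484 = 1501221164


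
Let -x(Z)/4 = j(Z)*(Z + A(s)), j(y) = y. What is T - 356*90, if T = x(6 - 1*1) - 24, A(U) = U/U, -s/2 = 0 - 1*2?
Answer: -32184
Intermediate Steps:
s = 4 (s = -2*(0 - 1*2) = -2*(0 - 2) = -2*(-2) = 4)
A(U) = 1
x(Z) = -4*Z*(1 + Z) (x(Z) = -4*Z*(Z + 1) = -4*Z*(1 + Z))
T = -144 (T = -4*(6 - 1*1)*(1 + (6 - 1*1)) - 24 = -4*(6 - 1)*(1 + (6 - 1)) - 24 = -4*5*(1 + 5) - 24 = -4*5*6 - 24 = -120 - 24 = -144)
T - 356*90 = -144 - 356*90 = -144 - 32040 = -32184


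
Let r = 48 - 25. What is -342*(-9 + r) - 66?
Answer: -4854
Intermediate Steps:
r = 23
-342*(-9 + r) - 66 = -342*(-9 + 23) - 66 = -342*14 - 66 = -4788 - 66 = -4854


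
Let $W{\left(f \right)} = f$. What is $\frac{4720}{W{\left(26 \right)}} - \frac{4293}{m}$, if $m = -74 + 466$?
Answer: $\frac{869311}{5096} \approx 170.59$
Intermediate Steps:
$m = 392$
$\frac{4720}{W{\left(26 \right)}} - \frac{4293}{m} = \frac{4720}{26} - \frac{4293}{392} = 4720 \cdot \frac{1}{26} - \frac{4293}{392} = \frac{2360}{13} - \frac{4293}{392} = \frac{869311}{5096}$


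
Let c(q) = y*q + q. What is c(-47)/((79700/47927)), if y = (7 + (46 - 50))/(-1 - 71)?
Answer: -51809087/1912800 ≈ -27.085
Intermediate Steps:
y = -1/24 (y = (7 - 4)/(-72) = 3*(-1/72) = -1/24 ≈ -0.041667)
c(q) = 23*q/24 (c(q) = -q/24 + q = 23*q/24)
c(-47)/((79700/47927)) = ((23/24)*(-47))/((79700/47927)) = -1081/(24*(79700*(1/47927))) = -1081/(24*79700/47927) = -1081/24*47927/79700 = -51809087/1912800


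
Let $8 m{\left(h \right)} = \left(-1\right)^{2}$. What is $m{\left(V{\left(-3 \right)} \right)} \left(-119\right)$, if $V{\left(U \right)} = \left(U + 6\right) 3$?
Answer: $- \frac{119}{8} \approx -14.875$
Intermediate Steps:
$V{\left(U \right)} = 18 + 3 U$ ($V{\left(U \right)} = \left(6 + U\right) 3 = 18 + 3 U$)
$m{\left(h \right)} = \frac{1}{8}$ ($m{\left(h \right)} = \frac{\left(-1\right)^{2}}{8} = \frac{1}{8} \cdot 1 = \frac{1}{8}$)
$m{\left(V{\left(-3 \right)} \right)} \left(-119\right) = \frac{1}{8} \left(-119\right) = - \frac{119}{8}$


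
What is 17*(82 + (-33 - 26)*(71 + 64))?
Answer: -134011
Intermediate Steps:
17*(82 + (-33 - 26)*(71 + 64)) = 17*(82 - 59*135) = 17*(82 - 7965) = 17*(-7883) = -134011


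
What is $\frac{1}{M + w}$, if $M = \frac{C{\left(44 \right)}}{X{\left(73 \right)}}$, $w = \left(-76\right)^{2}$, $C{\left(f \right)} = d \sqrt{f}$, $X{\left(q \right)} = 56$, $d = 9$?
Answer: $\frac{4528384}{26155945093} - \frac{252 \sqrt{11}}{26155945093} \approx 0.0001731$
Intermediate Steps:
$C{\left(f \right)} = 9 \sqrt{f}$
$w = 5776$
$M = \frac{9 \sqrt{11}}{28}$ ($M = \frac{9 \sqrt{44}}{56} = 9 \cdot 2 \sqrt{11} \cdot \frac{1}{56} = 18 \sqrt{11} \cdot \frac{1}{56} = \frac{9 \sqrt{11}}{28} \approx 1.0661$)
$\frac{1}{M + w} = \frac{1}{\frac{9 \sqrt{11}}{28} + 5776} = \frac{1}{5776 + \frac{9 \sqrt{11}}{28}}$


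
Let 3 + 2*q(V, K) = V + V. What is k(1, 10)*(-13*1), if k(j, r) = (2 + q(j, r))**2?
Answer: -117/4 ≈ -29.250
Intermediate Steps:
q(V, K) = -3/2 + V (q(V, K) = -3/2 + (V + V)/2 = -3/2 + (2*V)/2 = -3/2 + V)
k(j, r) = (1/2 + j)**2 (k(j, r) = (2 + (-3/2 + j))**2 = (1/2 + j)**2)
k(1, 10)*(-13*1) = ((1 + 2*1)**2/4)*(-13*1) = ((1 + 2)**2/4)*(-13) = ((1/4)*3**2)*(-13) = ((1/4)*9)*(-13) = (9/4)*(-13) = -117/4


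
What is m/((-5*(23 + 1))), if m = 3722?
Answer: -1861/60 ≈ -31.017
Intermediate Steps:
m/((-5*(23 + 1))) = 3722/((-5*(23 + 1))) = 3722/((-5*24)) = 3722/(-120) = 3722*(-1/120) = -1861/60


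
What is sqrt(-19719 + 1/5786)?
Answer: I*sqrt(660148653538)/5786 ≈ 140.42*I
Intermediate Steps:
sqrt(-19719 + 1/5786) = sqrt(-114094133/5786) = I*sqrt(660148653538)/5786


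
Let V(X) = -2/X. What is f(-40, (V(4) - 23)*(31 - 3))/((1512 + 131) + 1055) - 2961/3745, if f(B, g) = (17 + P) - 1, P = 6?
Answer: -564742/721715 ≈ -0.78250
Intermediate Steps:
f(B, g) = 22 (f(B, g) = (17 + 6) - 1 = 23 - 1 = 22)
f(-40, (V(4) - 23)*(31 - 3))/((1512 + 131) + 1055) - 2961/3745 = 22/((1512 + 131) + 1055) - 2961/3745 = 22/(1643 + 1055) - 2961*1/3745 = 22/2698 - 423/535 = 22*(1/2698) - 423/535 = 11/1349 - 423/535 = -564742/721715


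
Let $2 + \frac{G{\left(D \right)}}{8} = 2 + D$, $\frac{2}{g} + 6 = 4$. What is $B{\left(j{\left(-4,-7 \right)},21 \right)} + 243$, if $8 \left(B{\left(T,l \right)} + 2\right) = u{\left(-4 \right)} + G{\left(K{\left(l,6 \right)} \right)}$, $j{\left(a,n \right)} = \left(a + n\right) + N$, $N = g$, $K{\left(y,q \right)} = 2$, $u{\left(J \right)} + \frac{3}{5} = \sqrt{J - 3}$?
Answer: $\frac{9717}{40} + \frac{i \sqrt{7}}{8} \approx 242.93 + 0.33072 i$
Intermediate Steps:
$u{\left(J \right)} = - \frac{3}{5} + \sqrt{-3 + J}$ ($u{\left(J \right)} = - \frac{3}{5} + \sqrt{J - 3} = - \frac{3}{5} + \sqrt{-3 + J}$)
$g = -1$ ($g = \frac{2}{-6 + 4} = \frac{2}{-2} = 2 \left(- \frac{1}{2}\right) = -1$)
$G{\left(D \right)} = 8 D$ ($G{\left(D \right)} = -16 + 8 \left(2 + D\right) = -16 + \left(16 + 8 D\right) = 8 D$)
$N = -1$
$j{\left(a,n \right)} = -1 + a + n$ ($j{\left(a,n \right)} = \left(a + n\right) - 1 = -1 + a + n$)
$B{\left(T,l \right)} = - \frac{3}{40} + \frac{i \sqrt{7}}{8}$ ($B{\left(T,l \right)} = -2 + \frac{\left(- \frac{3}{5} + \sqrt{-3 - 4}\right) + 8 \cdot 2}{8} = -2 + \frac{\left(- \frac{3}{5} + \sqrt{-7}\right) + 16}{8} = -2 + \frac{\left(- \frac{3}{5} + i \sqrt{7}\right) + 16}{8} = -2 + \frac{\frac{77}{5} + i \sqrt{7}}{8} = -2 + \left(\frac{77}{40} + \frac{i \sqrt{7}}{8}\right) = - \frac{3}{40} + \frac{i \sqrt{7}}{8}$)
$B{\left(j{\left(-4,-7 \right)},21 \right)} + 243 = \left(- \frac{3}{40} + \frac{i \sqrt{7}}{8}\right) + 243 = \frac{9717}{40} + \frac{i \sqrt{7}}{8}$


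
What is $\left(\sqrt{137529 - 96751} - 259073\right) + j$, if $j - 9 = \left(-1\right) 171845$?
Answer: $-430909 + \sqrt{40778} \approx -4.3071 \cdot 10^{5}$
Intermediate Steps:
$j = -171836$ ($j = 9 - 171845 = -171836$)
$\left(\sqrt{137529 - 96751} - 259073\right) + j = \left(\sqrt{137529 - 96751} - 259073\right) - 171836 = \left(\sqrt{40778} - 259073\right) - 171836 = \left(-259073 + \sqrt{40778}\right) - 171836 = -430909 + \sqrt{40778}$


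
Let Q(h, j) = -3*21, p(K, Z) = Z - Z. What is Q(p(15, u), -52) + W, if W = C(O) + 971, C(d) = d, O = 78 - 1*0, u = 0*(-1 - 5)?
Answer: 986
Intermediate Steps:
u = 0 (u = 0*(-6) = 0)
O = 78 (O = 78 + 0 = 78)
p(K, Z) = 0
Q(h, j) = -63
W = 1049 (W = 78 + 971 = 1049)
Q(p(15, u), -52) + W = -63 + 1049 = 986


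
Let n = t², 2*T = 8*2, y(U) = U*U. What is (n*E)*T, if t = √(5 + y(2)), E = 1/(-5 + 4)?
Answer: -72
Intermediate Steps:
y(U) = U²
E = -1 (E = 1/(-1) = -1)
T = 8 (T = (8*2)/2 = (½)*16 = 8)
t = 3 (t = √(5 + 2²) = √(5 + 4) = √9 = 3)
n = 9 (n = 3² = 9)
(n*E)*T = (9*(-1))*8 = -9*8 = -72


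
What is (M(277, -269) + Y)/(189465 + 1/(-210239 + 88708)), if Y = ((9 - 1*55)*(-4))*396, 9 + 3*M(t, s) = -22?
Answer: 26561936891/69077612742 ≈ 0.38452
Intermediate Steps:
M(t, s) = -31/3 (M(t, s) = -3 + (⅓)*(-22) = -3 - 22/3 = -31/3)
Y = 72864 (Y = ((9 - 55)*(-4))*396 = -46*(-4)*396 = 184*396 = 72864)
(M(277, -269) + Y)/(189465 + 1/(-210239 + 88708)) = (-31/3 + 72864)/(189465 + 1/(-210239 + 88708)) = 218561/(3*(189465 + 1/(-121531))) = 218561/(3*(189465 - 1/121531)) = 218561/(3*(23025870914/121531)) = (218561/3)*(121531/23025870914) = 26561936891/69077612742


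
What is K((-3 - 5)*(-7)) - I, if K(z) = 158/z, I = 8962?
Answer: -250857/28 ≈ -8959.2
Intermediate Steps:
K((-3 - 5)*(-7)) - I = 158/(((-3 - 5)*(-7))) - 1*8962 = 158/((-8*(-7))) - 8962 = 158/56 - 8962 = 158*(1/56) - 8962 = 79/28 - 8962 = -250857/28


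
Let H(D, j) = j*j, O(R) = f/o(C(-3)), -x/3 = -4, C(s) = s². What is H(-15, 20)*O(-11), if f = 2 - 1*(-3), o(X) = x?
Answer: 500/3 ≈ 166.67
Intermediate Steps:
x = 12 (x = -3*(-4) = 12)
o(X) = 12
f = 5 (f = 2 + 3 = 5)
O(R) = 5/12
H(D, j) = j²
H(-15, 20)*O(-11) = 20²*(5/12) = 400*(5/12) = 500/3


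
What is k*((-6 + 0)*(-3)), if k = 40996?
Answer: 737928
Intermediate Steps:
k*((-6 + 0)*(-3)) = 40996*((-6 + 0)*(-3)) = 40996*(-6*(-3)) = 40996*18 = 737928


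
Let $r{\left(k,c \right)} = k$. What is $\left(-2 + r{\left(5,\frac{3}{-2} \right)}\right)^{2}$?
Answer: $9$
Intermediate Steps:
$\left(-2 + r{\left(5,\frac{3}{-2} \right)}\right)^{2} = \left(-2 + 5\right)^{2} = 3^{2} = 9$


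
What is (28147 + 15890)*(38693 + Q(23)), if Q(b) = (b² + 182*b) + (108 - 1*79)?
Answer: 1912835169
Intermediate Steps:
Q(b) = 29 + b² + 182*b (Q(b) = (b² + 182*b) + (108 - 79) = (b² + 182*b) + 29 = 29 + b² + 182*b)
(28147 + 15890)*(38693 + Q(23)) = (28147 + 15890)*(38693 + (29 + 23² + 182*23)) = 44037*(38693 + (29 + 529 + 4186)) = 44037*(38693 + 4744) = 44037*43437 = 1912835169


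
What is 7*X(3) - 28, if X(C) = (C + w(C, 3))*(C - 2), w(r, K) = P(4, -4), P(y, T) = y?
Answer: 21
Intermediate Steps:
w(r, K) = 4
X(C) = (-2 + C)*(4 + C) (X(C) = (C + 4)*(C - 2) = (4 + C)*(-2 + C) = (-2 + C)*(4 + C))
7*X(3) - 28 = 7*(-8 + 3**2 + 2*3) - 28 = 7*(-8 + 9 + 6) - 28 = 7*7 - 28 = 49 - 28 = 21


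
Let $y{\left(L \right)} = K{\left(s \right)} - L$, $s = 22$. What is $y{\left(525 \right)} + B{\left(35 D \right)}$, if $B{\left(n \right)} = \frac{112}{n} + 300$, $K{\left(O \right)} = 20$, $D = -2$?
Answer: $- \frac{1033}{5} \approx -206.6$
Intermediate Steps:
$y{\left(L \right)} = 20 - L$
$B{\left(n \right)} = 300 + \frac{112}{n}$
$y{\left(525 \right)} + B{\left(35 D \right)} = \left(20 - 525\right) + \left(300 + \frac{112}{35 \left(-2\right)}\right) = \left(20 - 525\right) + \left(300 + \frac{112}{-70}\right) = -505 + \left(300 + 112 \left(- \frac{1}{70}\right)\right) = -505 + \left(300 - \frac{8}{5}\right) = -505 + \frac{1492}{5} = - \frac{1033}{5}$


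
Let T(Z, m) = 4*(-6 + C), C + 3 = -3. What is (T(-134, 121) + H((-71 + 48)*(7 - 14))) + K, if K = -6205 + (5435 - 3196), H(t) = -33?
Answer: -4047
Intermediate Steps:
C = -6 (C = -3 - 3 = -6)
T(Z, m) = -48 (T(Z, m) = 4*(-6 - 6) = 4*(-12) = -48)
K = -3966 (K = -6205 + 2239 = -3966)
(T(-134, 121) + H((-71 + 48)*(7 - 14))) + K = (-48 - 33) - 3966 = -81 - 3966 = -4047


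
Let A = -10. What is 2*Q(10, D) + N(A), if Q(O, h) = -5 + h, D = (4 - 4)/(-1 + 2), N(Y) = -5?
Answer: -15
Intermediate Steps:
D = 0 (D = 0/1 = 0*1 = 0)
2*Q(10, D) + N(A) = 2*(-5 + 0) - 5 = 2*(-5) - 5 = -10 - 5 = -15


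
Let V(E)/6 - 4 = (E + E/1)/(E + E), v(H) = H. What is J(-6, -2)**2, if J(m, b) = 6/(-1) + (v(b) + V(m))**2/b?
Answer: 158404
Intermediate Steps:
V(E) = 30 (V(E) = 24 + 6*((E + E/1)/(E + E)) = 24 + 6*((E + E*1)/((2*E))) = 24 + 6*((E + E)*(1/(2*E))) = 24 + 6*((2*E)*(1/(2*E))) = 24 + 6*1 = 24 + 6 = 30)
J(m, b) = -6 + (30 + b)**2/b (J(m, b) = 6/(-1) + (b + 30)**2/b = 6*(-1) + (30 + b)**2/b = -6 + (30 + b)**2/b)
J(-6, -2)**2 = (-6 + (30 - 2)**2/(-2))**2 = (-6 - 1/2*28**2)**2 = (-6 - 1/2*784)**2 = (-6 - 392)**2 = (-398)**2 = 158404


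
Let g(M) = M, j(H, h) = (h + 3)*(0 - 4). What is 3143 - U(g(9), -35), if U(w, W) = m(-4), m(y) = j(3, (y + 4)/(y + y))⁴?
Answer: -17593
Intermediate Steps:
j(H, h) = -12 - 4*h (j(H, h) = (3 + h)*(-4) = -12 - 4*h)
m(y) = (-12 - 2*(4 + y)/y)⁴ (m(y) = (-12 - 4*(y + 4)/(y + y))⁴ = (-12 - 4*(4 + y)/(2*y))⁴ = (-12 - 4*(4 + y)*1/(2*y))⁴ = (-12 - 2*(4 + y)/y)⁴)
U(w, W) = 20736 (U(w, W) = 16*(4 + 7*(-4))⁴/(-4)⁴ = 16*(1/256)*(4 - 28)⁴ = 16*(1/256)*(-24)⁴ = 16*(1/256)*331776 = 20736)
3143 - U(g(9), -35) = 3143 - 1*20736 = 3143 - 20736 = -17593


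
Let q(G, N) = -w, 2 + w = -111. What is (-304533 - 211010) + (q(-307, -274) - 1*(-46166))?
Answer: -469264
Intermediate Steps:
w = -113 (w = -2 - 111 = -113)
q(G, N) = 113 (q(G, N) = -1*(-113) = 113)
(-304533 - 211010) + (q(-307, -274) - 1*(-46166)) = (-304533 - 211010) + (113 - 1*(-46166)) = -515543 + (113 + 46166) = -515543 + 46279 = -469264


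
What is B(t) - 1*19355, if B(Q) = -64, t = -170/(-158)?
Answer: -19419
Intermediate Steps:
t = 85/79 (t = -170*(-1/158) = 85/79 ≈ 1.0759)
B(t) - 1*19355 = -64 - 1*19355 = -64 - 19355 = -19419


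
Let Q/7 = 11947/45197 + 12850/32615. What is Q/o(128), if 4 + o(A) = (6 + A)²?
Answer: 1358605997/5292609196512 ≈ 0.00025670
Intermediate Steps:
Q = 1358605997/294820031 (Q = 7*(11947/45197 + 12850/32615) = 7*(11947*(1/45197) + 12850*(1/32615)) = 7*(11947/45197 + 2570/6523) = 7*(194086571/294820031) = 1358605997/294820031 ≈ 4.6083)
o(A) = -4 + (6 + A)²
Q/o(128) = 1358605997/(294820031*(-4 + (6 + 128)²)) = 1358605997/(294820031*(-4 + 134²)) = 1358605997/(294820031*(-4 + 17956)) = (1358605997/294820031)/17952 = (1358605997/294820031)*(1/17952) = 1358605997/5292609196512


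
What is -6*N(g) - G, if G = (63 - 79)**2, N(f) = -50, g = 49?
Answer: 44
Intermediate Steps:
G = 256 (G = (-16)**2 = 256)
-6*N(g) - G = -6*(-50) - 1*256 = 300 - 256 = 44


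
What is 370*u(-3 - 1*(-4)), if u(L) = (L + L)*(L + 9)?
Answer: 7400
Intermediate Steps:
u(L) = 2*L*(9 + L) (u(L) = (2*L)*(9 + L) = 2*L*(9 + L))
370*u(-3 - 1*(-4)) = 370*(2*(-3 - 1*(-4))*(9 + (-3 - 1*(-4)))) = 370*(2*(-3 + 4)*(9 + (-3 + 4))) = 370*(2*1*(9 + 1)) = 370*(2*1*10) = 370*20 = 7400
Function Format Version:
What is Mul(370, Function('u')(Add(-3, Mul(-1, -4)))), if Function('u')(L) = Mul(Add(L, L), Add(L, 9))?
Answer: 7400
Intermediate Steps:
Function('u')(L) = Mul(2, L, Add(9, L)) (Function('u')(L) = Mul(Mul(2, L), Add(9, L)) = Mul(2, L, Add(9, L)))
Mul(370, Function('u')(Add(-3, Mul(-1, -4)))) = Mul(370, Mul(2, Add(-3, Mul(-1, -4)), Add(9, Add(-3, Mul(-1, -4))))) = Mul(370, Mul(2, Add(-3, 4), Add(9, Add(-3, 4)))) = Mul(370, Mul(2, 1, Add(9, 1))) = Mul(370, Mul(2, 1, 10)) = Mul(370, 20) = 7400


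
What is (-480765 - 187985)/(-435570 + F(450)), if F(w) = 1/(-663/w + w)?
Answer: 4499283125/2930471388 ≈ 1.5353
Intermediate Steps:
F(w) = 1/(w - 663/w)
(-480765 - 187985)/(-435570 + F(450)) = (-480765 - 187985)/(-435570 + 450/(-663 + 450**2)) = -668750/(-435570 + 450/(-663 + 202500)) = -668750/(-435570 + 450/201837) = -668750/(-435570 + 450*(1/201837)) = -668750/(-435570 + 150/67279) = -668750/(-29304713880/67279) = -668750*(-67279/29304713880) = 4499283125/2930471388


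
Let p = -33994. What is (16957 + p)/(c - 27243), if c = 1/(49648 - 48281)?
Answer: 23289579/37241180 ≈ 0.62537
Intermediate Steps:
c = 1/1367 ≈ 0.00073153
(16957 + p)/(c - 27243) = (16957 - 33994)/(1/1367 - 27243) = -17037/(-37241180/1367) = -17037*(-1367/37241180) = 23289579/37241180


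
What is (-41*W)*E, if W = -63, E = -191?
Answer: -493353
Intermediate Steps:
(-41*W)*E = -41*(-63)*(-191) = 2583*(-191) = -493353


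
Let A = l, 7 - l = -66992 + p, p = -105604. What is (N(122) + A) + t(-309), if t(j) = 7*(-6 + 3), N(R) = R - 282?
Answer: 172422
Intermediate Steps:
N(R) = -282 + R
t(j) = -21 (t(j) = 7*(-3) = -21)
l = 172603 (l = 7 - (-66992 - 105604) = 7 - 1*(-172596) = 7 + 172596 = 172603)
A = 172603
(N(122) + A) + t(-309) = ((-282 + 122) + 172603) - 21 = (-160 + 172603) - 21 = 172443 - 21 = 172422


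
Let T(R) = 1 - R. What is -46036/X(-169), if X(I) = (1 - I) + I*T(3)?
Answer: -11509/127 ≈ -90.622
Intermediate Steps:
X(I) = 1 - 3*I (X(I) = (1 - I) + I*(1 - 1*3) = (1 - I) + I*(1 - 3) = (1 - I) + I*(-2) = (1 - I) - 2*I = 1 - 3*I)
-46036/X(-169) = -46036/(1 - 3*(-169)) = -46036/(1 + 507) = -46036/508 = -46036*1/508 = -11509/127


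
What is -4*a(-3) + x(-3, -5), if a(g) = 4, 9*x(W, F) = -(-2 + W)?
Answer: -139/9 ≈ -15.444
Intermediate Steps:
x(W, F) = 2/9 - W/9 (x(W, F) = (-(-2 + W))/9 = (2 - W)/9 = 2/9 - W/9)
-4*a(-3) + x(-3, -5) = -4*4 + (2/9 - ⅑*(-3)) = -16 + (2/9 + ⅓) = -16 + 5/9 = -139/9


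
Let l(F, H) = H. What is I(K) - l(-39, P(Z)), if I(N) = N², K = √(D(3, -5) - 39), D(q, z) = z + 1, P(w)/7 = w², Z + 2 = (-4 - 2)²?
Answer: -8135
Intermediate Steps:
Z = 34 (Z = -2 + (-4 - 2)² = -2 + (-6)² = -2 + 36 = 34)
P(w) = 7*w²
D(q, z) = 1 + z
K = I*√43 (K = √((1 - 5) - 39) = √(-4 - 39) = √(-43) = I*√43 ≈ 6.5574*I)
I(K) - l(-39, P(Z)) = (I*√43)² - 7*34² = -43 - 7*1156 = -43 - 1*8092 = -43 - 8092 = -8135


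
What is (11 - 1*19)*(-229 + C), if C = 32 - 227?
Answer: 3392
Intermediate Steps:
C = -195
(11 - 1*19)*(-229 + C) = (11 - 1*19)*(-229 - 195) = (11 - 19)*(-424) = -8*(-424) = 3392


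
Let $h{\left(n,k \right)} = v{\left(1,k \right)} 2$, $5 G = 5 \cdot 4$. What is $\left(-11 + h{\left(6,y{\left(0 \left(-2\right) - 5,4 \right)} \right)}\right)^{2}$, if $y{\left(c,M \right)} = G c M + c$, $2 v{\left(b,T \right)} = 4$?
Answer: $49$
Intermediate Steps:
$G = 4$ ($G = \frac{5 \cdot 4}{5} = \frac{1}{5} \cdot 20 = 4$)
$v{\left(b,T \right)} = 2$ ($v{\left(b,T \right)} = \frac{1}{2} \cdot 4 = 2$)
$y{\left(c,M \right)} = c + 4 M c$ ($y{\left(c,M \right)} = 4 c M + c = 4 M c + c = c + 4 M c$)
$h{\left(n,k \right)} = 4$ ($h{\left(n,k \right)} = 2 \cdot 2 = 4$)
$\left(-11 + h{\left(6,y{\left(0 \left(-2\right) - 5,4 \right)} \right)}\right)^{2} = \left(-11 + 4\right)^{2} = \left(-7\right)^{2} = 49$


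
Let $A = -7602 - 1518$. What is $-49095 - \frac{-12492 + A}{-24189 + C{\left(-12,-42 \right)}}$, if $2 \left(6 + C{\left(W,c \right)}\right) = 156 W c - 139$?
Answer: $- \frac{1477470801}{30095} \approx -49094.0$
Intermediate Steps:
$A = -9120$
$C{\left(W,c \right)} = - \frac{151}{2} + 78 W c$ ($C{\left(W,c \right)} = -6 + \frac{156 W c - 139}{2} = -6 + \frac{-139 + 156 W c}{2} = -6 + \left(- \frac{139}{2} + 78 W c\right) = - \frac{151}{2} + 78 W c$)
$-49095 - \frac{-12492 + A}{-24189 + C{\left(-12,-42 \right)}} = -49095 - \frac{-12492 - 9120}{-24189 - \left(\frac{151}{2} + 936 \left(-42\right)\right)} = -49095 - - \frac{21612}{-24189 + \left(- \frac{151}{2} + 39312\right)} = -49095 - - \frac{21612}{-24189 + \frac{78473}{2}} = -49095 - - \frac{21612}{\frac{30095}{2}} = -49095 - \left(-21612\right) \frac{2}{30095} = -49095 - - \frac{43224}{30095} = -49095 + \frac{43224}{30095} = - \frac{1477470801}{30095}$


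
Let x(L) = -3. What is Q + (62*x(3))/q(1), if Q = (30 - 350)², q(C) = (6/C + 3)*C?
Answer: 307138/3 ≈ 1.0238e+5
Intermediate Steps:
q(C) = C*(3 + 6/C) (q(C) = (3 + 6/C)*C = C*(3 + 6/C))
Q = 102400 (Q = (-320)² = 102400)
Q + (62*x(3))/q(1) = 102400 + (62*(-3))/(6 + 3*1) = 102400 - 186/(6 + 3) = 102400 - 186/9 = 102400 - 186*⅑ = 102400 - 62/3 = 307138/3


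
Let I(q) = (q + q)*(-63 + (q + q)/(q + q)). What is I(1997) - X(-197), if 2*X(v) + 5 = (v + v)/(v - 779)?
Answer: -241682685/976 ≈ -2.4763e+5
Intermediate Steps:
I(q) = -124*q (I(q) = (2*q)*(-63 + (2*q)/((2*q))) = (2*q)*(-63 + (2*q)*(1/(2*q))) = (2*q)*(-63 + 1) = (2*q)*(-62) = -124*q)
X(v) = -5/2 + v/(-779 + v) (X(v) = -5/2 + ((v + v)/(v - 779))/2 = -5/2 + ((2*v)/(-779 + v))/2 = -5/2 + (2*v/(-779 + v))/2 = -5/2 + v/(-779 + v))
I(1997) - X(-197) = -124*1997 - (3895 - 3*(-197))/(2*(-779 - 197)) = -247628 - (3895 + 591)/(2*(-976)) = -247628 - (-1)*4486/(2*976) = -247628 - 1*(-2243/976) = -247628 + 2243/976 = -241682685/976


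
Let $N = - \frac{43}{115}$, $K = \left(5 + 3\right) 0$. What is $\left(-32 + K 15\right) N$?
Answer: $\frac{1376}{115} \approx 11.965$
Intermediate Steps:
$K = 0$ ($K = 8 \cdot 0 = 0$)
$N = - \frac{43}{115}$ ($N = \left(-43\right) \frac{1}{115} = - \frac{43}{115} \approx -0.37391$)
$\left(-32 + K 15\right) N = \left(-32 + 0 \cdot 15\right) \left(- \frac{43}{115}\right) = \left(-32 + 0\right) \left(- \frac{43}{115}\right) = \left(-32\right) \left(- \frac{43}{115}\right) = \frac{1376}{115}$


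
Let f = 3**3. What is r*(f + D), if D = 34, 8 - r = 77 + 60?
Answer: -7869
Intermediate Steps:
r = -129 (r = 8 - (77 + 60) = 8 - 1*137 = 8 - 137 = -129)
f = 27
r*(f + D) = -129*(27 + 34) = -129*61 = -7869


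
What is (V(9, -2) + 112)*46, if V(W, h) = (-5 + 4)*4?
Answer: 4968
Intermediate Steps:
V(W, h) = -4 (V(W, h) = -1*4 = -4)
(V(9, -2) + 112)*46 = (-4 + 112)*46 = 108*46 = 4968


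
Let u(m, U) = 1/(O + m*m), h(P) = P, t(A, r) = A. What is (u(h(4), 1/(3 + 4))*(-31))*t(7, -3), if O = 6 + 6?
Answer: -31/4 ≈ -7.7500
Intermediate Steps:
O = 12
u(m, U) = 1/(12 + m²) (u(m, U) = 1/(12 + m*m) = 1/(12 + m²))
(u(h(4), 1/(3 + 4))*(-31))*t(7, -3) = (-31/(12 + 4²))*7 = (-31/(12 + 16))*7 = (-31/28)*7 = ((1/28)*(-31))*7 = -31/28*7 = -31/4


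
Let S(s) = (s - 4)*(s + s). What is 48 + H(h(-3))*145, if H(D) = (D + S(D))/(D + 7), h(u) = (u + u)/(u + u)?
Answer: -341/8 ≈ -42.625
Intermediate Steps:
S(s) = 2*s*(-4 + s) (S(s) = (-4 + s)*(2*s) = 2*s*(-4 + s))
h(u) = 1 (h(u) = (2*u)/((2*u)) = (2*u)*(1/(2*u)) = 1)
H(D) = (D + 2*D*(-4 + D))/(7 + D) (H(D) = (D + 2*D*(-4 + D))/(D + 7) = (D + 2*D*(-4 + D))/(7 + D))
48 + H(h(-3))*145 = 48 + (1*(-7 + 2*1)/(7 + 1))*145 = 48 + (1*(-7 + 2)/8)*145 = 48 + (1*(⅛)*(-5))*145 = 48 - 5/8*145 = 48 - 725/8 = -341/8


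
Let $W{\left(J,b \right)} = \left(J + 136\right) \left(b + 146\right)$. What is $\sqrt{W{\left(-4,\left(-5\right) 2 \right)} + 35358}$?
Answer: $\sqrt{53310} \approx 230.89$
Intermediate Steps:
$W{\left(J,b \right)} = \left(136 + J\right) \left(146 + b\right)$
$\sqrt{W{\left(-4,\left(-5\right) 2 \right)} + 35358} = \sqrt{\left(19856 + 136 \left(\left(-5\right) 2\right) + 146 \left(-4\right) - 4 \left(\left(-5\right) 2\right)\right) + 35358} = \sqrt{\left(19856 + 136 \left(-10\right) - 584 - -40\right) + 35358} = \sqrt{\left(19856 - 1360 - 584 + 40\right) + 35358} = \sqrt{17952 + 35358} = \sqrt{53310}$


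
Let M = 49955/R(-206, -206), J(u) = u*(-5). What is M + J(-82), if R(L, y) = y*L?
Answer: 169405/412 ≈ 411.18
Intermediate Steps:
R(L, y) = L*y
J(u) = -5*u
M = 485/412 (M = 49955/((-206*(-206))) = 49955/42436 = 49955*(1/42436) = 485/412 ≈ 1.1772)
M + J(-82) = 485/412 - 5*(-82) = 485/412 + 410 = 169405/412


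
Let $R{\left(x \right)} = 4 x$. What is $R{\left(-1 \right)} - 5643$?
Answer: $-5647$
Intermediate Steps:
$R{\left(-1 \right)} - 5643 = 4 \left(-1\right) - 5643 = -4 - 5643 = -5647$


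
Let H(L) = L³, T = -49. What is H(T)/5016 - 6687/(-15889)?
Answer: -1835782969/79699224 ≈ -23.034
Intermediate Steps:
H(T)/5016 - 6687/(-15889) = (-49)³/5016 - 6687/(-15889) = -117649*1/5016 - 6687*(-1/15889) = -117649/5016 + 6687/15889 = -1835782969/79699224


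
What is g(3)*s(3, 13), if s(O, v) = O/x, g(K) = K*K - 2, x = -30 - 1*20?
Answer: -21/50 ≈ -0.42000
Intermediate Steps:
x = -50 (x = -30 - 20 = -50)
g(K) = -2 + K² (g(K) = K² - 2 = -2 + K²)
s(O, v) = -O/50 (s(O, v) = O/(-50) = O*(-1/50) = -O/50)
g(3)*s(3, 13) = (-2 + 3²)*(-1/50*3) = (-2 + 9)*(-3/50) = 7*(-3/50) = -21/50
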